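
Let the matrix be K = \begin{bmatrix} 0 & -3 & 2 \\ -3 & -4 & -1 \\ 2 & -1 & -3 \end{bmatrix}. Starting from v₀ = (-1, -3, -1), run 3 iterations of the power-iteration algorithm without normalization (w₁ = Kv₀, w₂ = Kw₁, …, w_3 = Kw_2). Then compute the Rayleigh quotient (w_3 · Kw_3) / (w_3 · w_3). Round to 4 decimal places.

λ ≈ -5.5769

w1 = Kv₀ = (0·(-1) + (-3)·(-3) + 2·(-1); (-3)·(-1) + (-4)·(-3) + (-1)·(-1); 2·(-1) + (-1)·(-3) + (-3)·(-1)) = (7, 16, 4)
w2 = Kw1 = (0·7 + (-3)·16 + 2·4; (-3)·7 + (-4)·16 + (-1)·4; 2·7 + (-1)·16 + (-3)·4) = (-40, -89, -14)
w3 = Kw2 = (239, 490, 51)
Kw3 = (-1368, -2728, -165)
w3·Kw3 = 239·(-1368) + 490·(-2728) + 51·(-165) = -1672087; w3·w3 = 239·239 + 490·490 + 51·51 = 299822
λ ≈ -1672087/299822 = -5.5769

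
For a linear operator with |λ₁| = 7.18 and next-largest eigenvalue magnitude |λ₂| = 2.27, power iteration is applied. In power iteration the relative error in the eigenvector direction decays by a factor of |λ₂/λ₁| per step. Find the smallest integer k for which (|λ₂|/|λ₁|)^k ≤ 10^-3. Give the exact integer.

6

|λ₂/λ₁| = 2.27/7.18 = 0.31616
Need k ≥ ln(10^-3) / ln(0.31616) = -6.9078 / -1.1515 ≈ 5.999
Smallest integer k satisfying the bound: 6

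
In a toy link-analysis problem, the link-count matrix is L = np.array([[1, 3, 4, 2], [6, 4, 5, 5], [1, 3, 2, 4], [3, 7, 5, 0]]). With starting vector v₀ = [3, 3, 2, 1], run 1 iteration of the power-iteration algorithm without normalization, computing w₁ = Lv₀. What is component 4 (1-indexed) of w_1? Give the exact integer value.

40

w1 = Lv₀ = (1·3 + 3·3 + 4·2 + 2·1; 6·3 + 4·3 + 5·2 + 5·1; 1·3 + 3·3 + 2·2 + 4·1; 3·3 + 7·3 + 5·2 + 0·1) = (22, 45, 20, 40)
The requested component of w1 is 40.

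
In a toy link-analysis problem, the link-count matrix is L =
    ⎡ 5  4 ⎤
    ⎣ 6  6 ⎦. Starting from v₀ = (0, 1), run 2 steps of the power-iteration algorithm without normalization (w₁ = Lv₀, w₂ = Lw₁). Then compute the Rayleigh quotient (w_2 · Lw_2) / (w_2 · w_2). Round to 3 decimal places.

λ ≈ 10.419

w1 = Lv₀ = (4, 6)
w2 = Lw1 = (44, 60)
Lw2 = (460, 624)
w2·Lw2 = 44·460 + 60·624 = 57680; w2·w2 = 44·44 + 60·60 = 5536
λ ≈ 57680/5536 = 10.419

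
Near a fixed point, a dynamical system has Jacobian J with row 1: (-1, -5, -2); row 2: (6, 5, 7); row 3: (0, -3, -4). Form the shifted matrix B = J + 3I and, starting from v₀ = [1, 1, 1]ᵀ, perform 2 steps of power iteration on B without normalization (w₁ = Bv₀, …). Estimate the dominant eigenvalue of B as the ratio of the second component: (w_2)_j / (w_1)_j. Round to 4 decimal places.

B = J + 3I has rows (2, -5, -2); (6, 8, 7); (0, -3, -1)
w1 = Bv₀ = (2·1 + (-5)·1 + (-2)·1; 6·1 + 8·1 + 7·1; 0·1 + (-3)·1 + (-1)·1) = (-5, 21, -4)
w2 = Bw1 = (2·(-5) + (-5)·21 + (-2)·(-4); 6·(-5) + 8·21 + 7·(-4); 0·(-5) + (-3)·21 + (-1)·(-4)) = (-107, 110, -59)
Ratio: 110/21 = 5.2381

μ ≈ 5.2381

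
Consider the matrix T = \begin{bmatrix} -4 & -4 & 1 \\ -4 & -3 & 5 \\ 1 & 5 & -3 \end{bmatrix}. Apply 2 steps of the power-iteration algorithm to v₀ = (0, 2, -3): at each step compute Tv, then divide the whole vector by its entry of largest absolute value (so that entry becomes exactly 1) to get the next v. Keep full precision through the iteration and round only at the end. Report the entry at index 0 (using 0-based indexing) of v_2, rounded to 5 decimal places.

0.72772

Tv0 = (-11.000000, -21.000000, 19.000000); divide by -21.000000 → v1 = (0.523810, 1.000000, -0.904762)
Tv1 = (-7.000000, -9.619048, 8.238095); divide by -9.619048 → v2 = (0.727723, 1.000000, -0.856436)
Requested entry of v2: 147/202 = 0.72772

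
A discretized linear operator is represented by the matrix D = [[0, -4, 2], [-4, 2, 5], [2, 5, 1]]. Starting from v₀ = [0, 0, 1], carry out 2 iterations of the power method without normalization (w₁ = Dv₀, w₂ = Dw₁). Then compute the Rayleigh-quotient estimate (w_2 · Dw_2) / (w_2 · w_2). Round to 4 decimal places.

1.5287

w1 = Dv₀ = (2, 5, 1)
w2 = Dw1 = (-18, 7, 30)
Dw2 = (32, 236, 29)
w2·Dw2 = (-18)·32 + 7·236 + 30·29 = 1946; w2·w2 = (-18)·(-18) + 7·7 + 30·30 = 1273
λ ≈ 1946/1273 = 1.5287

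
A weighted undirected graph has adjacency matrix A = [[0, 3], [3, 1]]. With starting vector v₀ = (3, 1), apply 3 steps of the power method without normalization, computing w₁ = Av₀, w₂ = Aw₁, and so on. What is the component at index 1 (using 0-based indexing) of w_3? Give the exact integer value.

109

w1 = Av₀ = (3, 10)
w2 = Aw1 = (30, 19)
w3 = Aw2 = (57, 109)
The requested component of w3 is 109.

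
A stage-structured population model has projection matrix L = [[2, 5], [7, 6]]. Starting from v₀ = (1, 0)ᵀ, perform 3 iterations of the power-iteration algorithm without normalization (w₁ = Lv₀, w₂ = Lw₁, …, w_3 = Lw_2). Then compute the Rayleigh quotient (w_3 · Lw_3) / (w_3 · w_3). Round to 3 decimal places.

λ ≈ 10.215

w1 = Lv₀ = (2, 7)
w2 = Lw1 = (39, 56)
w3 = Lw2 = (358, 609)
Lw3 = (3761, 6160)
w3·Lw3 = 358·3761 + 609·6160 = 5097878; w3·w3 = 358·358 + 609·609 = 499045
λ ≈ 5097878/499045 = 10.215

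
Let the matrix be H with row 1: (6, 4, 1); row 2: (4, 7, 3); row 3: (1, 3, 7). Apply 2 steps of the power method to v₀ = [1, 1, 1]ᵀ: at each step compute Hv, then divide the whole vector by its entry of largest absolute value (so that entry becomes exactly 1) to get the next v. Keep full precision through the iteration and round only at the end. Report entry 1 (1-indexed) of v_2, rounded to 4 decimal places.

0.7600

Hv0 = (11.00000, 14.00000, 11.00000); divide by 14.00000 → v1 = (0.78571, 1.00000, 0.78571)
Hv1 = (9.50000, 12.50000, 9.28571); divide by 12.50000 → v2 = (0.76000, 1.00000, 0.74286)
Requested entry of v2: 133/175 = 0.7600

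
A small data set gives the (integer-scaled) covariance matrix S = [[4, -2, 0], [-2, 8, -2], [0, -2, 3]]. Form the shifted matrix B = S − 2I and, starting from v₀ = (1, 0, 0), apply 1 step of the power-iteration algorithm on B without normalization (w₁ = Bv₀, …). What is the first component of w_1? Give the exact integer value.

B = S − 2I has rows (2, -2, 0); (-2, 6, -2); (0, -2, 1)
w1 = Bv₀ = (2, -2, 0)
Requested component of w1: 2

2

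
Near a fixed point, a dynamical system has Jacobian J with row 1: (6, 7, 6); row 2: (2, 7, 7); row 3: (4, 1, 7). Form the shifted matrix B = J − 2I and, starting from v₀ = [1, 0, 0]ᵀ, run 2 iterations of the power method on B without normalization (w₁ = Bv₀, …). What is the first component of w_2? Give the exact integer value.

B = J − 2I has rows (4, 7, 6); (2, 5, 7); (4, 1, 5)
w1 = Bv₀ = (4, 2, 4)
w2 = Bw1 = (54, 46, 38)
Requested component of w2: 54

54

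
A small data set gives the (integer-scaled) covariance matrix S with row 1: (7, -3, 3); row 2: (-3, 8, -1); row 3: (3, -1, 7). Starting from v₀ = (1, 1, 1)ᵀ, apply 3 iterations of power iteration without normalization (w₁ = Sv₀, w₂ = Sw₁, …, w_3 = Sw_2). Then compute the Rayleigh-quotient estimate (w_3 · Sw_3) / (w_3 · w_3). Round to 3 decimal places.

λ ≈ 11.177

w1 = Sv₀ = (7·1 + (-3)·1 + 3·1; (-3)·1 + 8·1 + (-1)·1; 3·1 + (-1)·1 + 7·1) = (7, 4, 9)
w2 = Sw1 = (7·7 + (-3)·4 + 3·9; (-3)·7 + 8·4 + (-1)·9; 3·7 + (-1)·4 + 7·9) = (64, 2, 80)
w3 = Sw2 = (682, -256, 750)
Sw3 = (7792, -4844, 7552)
w3·Sw3 = 682·7792 + (-256)·(-4844) + 750·7552 = 12218208; w3·w3 = 682·682 + (-256)·(-256) + 750·750 = 1093160
λ ≈ 12218208/1093160 = 11.177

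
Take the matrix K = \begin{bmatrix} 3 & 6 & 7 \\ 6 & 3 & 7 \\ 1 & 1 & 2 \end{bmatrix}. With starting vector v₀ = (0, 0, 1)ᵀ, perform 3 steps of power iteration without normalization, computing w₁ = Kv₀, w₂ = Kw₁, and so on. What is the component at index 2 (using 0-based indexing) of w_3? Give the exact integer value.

w1 = Kv₀ = (3·0 + 6·0 + 7·1; 6·0 + 3·0 + 7·1; 1·0 + 1·0 + 2·1) = (7, 7, 2)
w2 = Kw1 = (3·7 + 6·7 + 7·2; 6·7 + 3·7 + 7·2; 1·7 + 1·7 + 2·2) = (77, 77, 18)
w3 = Kw2 = (819, 819, 190)
The requested component of w3 is 190.

190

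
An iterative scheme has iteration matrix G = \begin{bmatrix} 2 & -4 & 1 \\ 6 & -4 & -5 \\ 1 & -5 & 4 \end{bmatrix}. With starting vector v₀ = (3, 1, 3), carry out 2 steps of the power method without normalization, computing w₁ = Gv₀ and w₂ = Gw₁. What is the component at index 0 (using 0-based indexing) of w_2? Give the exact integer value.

w1 = Gv₀ = (5, -1, 10)
w2 = Gw1 = (24, -16, 50)
The requested component of w2 is 24.

24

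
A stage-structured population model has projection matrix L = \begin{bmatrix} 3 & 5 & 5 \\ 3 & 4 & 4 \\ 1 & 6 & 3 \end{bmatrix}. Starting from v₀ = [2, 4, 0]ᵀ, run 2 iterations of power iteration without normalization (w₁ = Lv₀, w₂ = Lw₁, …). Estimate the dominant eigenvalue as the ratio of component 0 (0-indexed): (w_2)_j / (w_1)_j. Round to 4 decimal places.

w1 = Lv₀ = (26, 22, 26)
w2 = Lw1 = (318, 270, 236)
Ratio at component: 318 / 26 = 12.2308

12.2308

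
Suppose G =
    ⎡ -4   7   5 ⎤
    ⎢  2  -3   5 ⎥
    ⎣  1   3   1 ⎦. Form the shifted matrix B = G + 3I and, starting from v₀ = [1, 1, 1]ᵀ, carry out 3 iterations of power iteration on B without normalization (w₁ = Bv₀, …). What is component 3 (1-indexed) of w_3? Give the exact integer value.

B = G + 3I has rows (-1, 7, 5); (2, 0, 5); (1, 3, 4)
w1 = Bv₀ = (11, 7, 8)
w2 = Bw1 = (78, 62, 64)
w3 = Bw2 = (676, 476, 520)
Requested component of w3: 520

520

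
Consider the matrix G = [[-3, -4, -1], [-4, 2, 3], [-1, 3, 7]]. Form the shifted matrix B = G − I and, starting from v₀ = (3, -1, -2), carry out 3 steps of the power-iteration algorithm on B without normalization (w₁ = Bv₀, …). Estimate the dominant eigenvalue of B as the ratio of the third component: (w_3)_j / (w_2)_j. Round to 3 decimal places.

μ ≈ 7.667

B = G − I has rows (-4, -4, -1); (-4, 1, 3); (-1, 3, 6)
w1 = Bv₀ = ((-4)·3 + (-4)·(-1) + (-1)·(-2); (-4)·3 + 1·(-1) + 3·(-2); (-1)·3 + 3·(-1) + 6·(-2)) = (-6, -19, -18)
w2 = Bw1 = ((-4)·(-6) + (-4)·(-19) + (-1)·(-18); (-4)·(-6) + 1·(-19) + 3·(-18); (-1)·(-6) + 3·(-19) + 6·(-18)) = (118, -49, -159)
w3 = Bw2 = (-117, -998, -1219)
Ratio: -1219/-159 = 7.667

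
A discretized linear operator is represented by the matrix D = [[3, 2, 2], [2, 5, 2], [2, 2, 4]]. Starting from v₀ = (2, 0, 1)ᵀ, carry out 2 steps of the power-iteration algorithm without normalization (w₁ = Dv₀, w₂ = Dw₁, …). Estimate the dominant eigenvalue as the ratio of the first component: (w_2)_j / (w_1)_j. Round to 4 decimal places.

λ ≈ 6.5000

w1 = Dv₀ = (3·2 + 2·0 + 2·1; 2·2 + 5·0 + 2·1; 2·2 + 2·0 + 4·1) = (8, 6, 8)
w2 = Dw1 = (3·8 + 2·6 + 2·8; 2·8 + 5·6 + 2·8; 2·8 + 2·6 + 4·8) = (52, 62, 60)
Ratio at component: 52 / 8 = 6.5000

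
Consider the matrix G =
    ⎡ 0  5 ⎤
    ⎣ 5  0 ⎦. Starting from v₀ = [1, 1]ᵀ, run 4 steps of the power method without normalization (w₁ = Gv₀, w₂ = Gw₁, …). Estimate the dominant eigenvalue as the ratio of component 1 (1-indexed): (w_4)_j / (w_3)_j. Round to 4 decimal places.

w1 = Gv₀ = (0·1 + 5·1; 5·1 + 0·1) = (5, 5)
w2 = Gw1 = (0·5 + 5·5; 5·5 + 0·5) = (25, 25)
w3 = Gw2 = (125, 125)
w4 = Gw3 = (625, 625)
Ratio at component: 625 / 125 = 5.0000

λ ≈ 5.0000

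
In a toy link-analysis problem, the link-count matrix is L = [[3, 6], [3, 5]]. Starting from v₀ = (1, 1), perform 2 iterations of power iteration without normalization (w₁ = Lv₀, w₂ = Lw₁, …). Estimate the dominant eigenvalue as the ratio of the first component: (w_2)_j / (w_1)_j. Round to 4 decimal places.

8.3333

w1 = Lv₀ = (9, 8)
w2 = Lw1 = (75, 67)
Ratio at component: 75 / 9 = 8.3333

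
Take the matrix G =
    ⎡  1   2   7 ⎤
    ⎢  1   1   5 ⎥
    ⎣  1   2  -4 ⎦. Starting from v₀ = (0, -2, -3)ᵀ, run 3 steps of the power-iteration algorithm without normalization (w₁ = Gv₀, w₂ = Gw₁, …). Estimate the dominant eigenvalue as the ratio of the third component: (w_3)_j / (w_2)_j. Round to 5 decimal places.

w1 = Gv₀ = (-25, -17, 8)
w2 = Gw1 = (-3, -2, -91)
w3 = Gw2 = (-644, -460, 357)
Ratio at component: 357 / -91 = -3.92308

-3.92308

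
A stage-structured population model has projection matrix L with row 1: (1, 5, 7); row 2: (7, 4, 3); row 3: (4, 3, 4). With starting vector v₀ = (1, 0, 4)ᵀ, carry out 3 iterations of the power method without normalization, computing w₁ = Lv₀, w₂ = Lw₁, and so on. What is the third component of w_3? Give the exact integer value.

3085

w1 = Lv₀ = (29, 19, 20)
w2 = Lw1 = (264, 339, 253)
w3 = Lw2 = (3730, 3963, 3085)
The requested component of w3 is 3085.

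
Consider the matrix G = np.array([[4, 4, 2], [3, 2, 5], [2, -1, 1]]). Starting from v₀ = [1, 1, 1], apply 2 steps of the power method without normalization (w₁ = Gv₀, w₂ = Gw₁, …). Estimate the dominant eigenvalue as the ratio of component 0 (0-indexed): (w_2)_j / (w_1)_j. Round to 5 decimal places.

λ ≈ 8.40000

w1 = Gv₀ = (4·1 + 4·1 + 2·1; 3·1 + 2·1 + 5·1; 2·1 + (-1)·1 + 1·1) = (10, 10, 2)
w2 = Gw1 = (4·10 + 4·10 + 2·2; 3·10 + 2·10 + 5·2; 2·10 + (-1)·10 + 1·2) = (84, 60, 12)
Ratio at component: 84 / 10 = 8.40000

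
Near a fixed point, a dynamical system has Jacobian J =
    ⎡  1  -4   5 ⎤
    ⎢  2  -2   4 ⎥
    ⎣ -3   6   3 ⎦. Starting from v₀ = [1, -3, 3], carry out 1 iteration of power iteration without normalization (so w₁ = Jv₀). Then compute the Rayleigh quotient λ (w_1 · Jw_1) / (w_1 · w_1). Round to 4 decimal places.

w1 = Jv₀ = (1·1 + (-4)·(-3) + 5·3; 2·1 + (-2)·(-3) + 4·3; (-3)·1 + 6·(-3) + 3·3) = (28, 20, -12)
Jw1 = (-112, -32, 0)
w1·Jw1 = 28·(-112) + 20·(-32) + (-12)·0 = -3776; w1·w1 = 28·28 + 20·20 + (-12)·(-12) = 1328
λ ≈ -3776/1328 = -2.8434

λ ≈ -2.8434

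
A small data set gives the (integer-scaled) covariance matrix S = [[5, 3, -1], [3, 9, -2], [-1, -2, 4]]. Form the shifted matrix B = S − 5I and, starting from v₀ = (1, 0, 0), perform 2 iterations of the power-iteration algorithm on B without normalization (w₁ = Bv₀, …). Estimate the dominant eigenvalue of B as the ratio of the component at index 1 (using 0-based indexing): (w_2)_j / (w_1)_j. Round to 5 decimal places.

μ ≈ 4.66667

B = S − 5I has rows (0, 3, -1); (3, 4, -2); (-1, -2, -1)
w1 = Bv₀ = (0·1 + 3·0 + (-1)·0; 3·1 + 4·0 + (-2)·0; (-1)·1 + (-2)·0 + (-1)·0) = (0, 3, -1)
w2 = Bw1 = (0·0 + 3·3 + (-1)·(-1); 3·0 + 4·3 + (-2)·(-1); (-1)·0 + (-2)·3 + (-1)·(-1)) = (10, 14, -5)
Ratio: 14/3 = 4.66667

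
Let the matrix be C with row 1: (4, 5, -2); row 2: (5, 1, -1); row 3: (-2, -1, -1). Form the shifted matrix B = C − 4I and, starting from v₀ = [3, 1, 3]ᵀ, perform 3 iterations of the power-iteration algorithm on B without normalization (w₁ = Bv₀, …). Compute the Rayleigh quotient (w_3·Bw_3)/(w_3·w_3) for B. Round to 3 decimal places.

B = C − 4I has rows (0, 5, -2); (5, -3, -1); (-2, -1, -5)
w1 = Bv₀ = (-1, 9, -22)
w2 = Bw1 = (89, -10, 103)
w3 = Bw2 = (-256, 372, -683)
Bw3 = (3226, -1713, 3555)
w3·Bw3 = -3891157; w3·w3 = 670409; μ ≈ -3891157/670409 = -5.804

-5.804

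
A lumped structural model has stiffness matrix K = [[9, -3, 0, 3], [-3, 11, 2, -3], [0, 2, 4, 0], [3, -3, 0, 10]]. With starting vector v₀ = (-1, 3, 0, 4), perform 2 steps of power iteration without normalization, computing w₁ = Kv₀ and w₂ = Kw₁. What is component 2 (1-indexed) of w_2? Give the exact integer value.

210

w1 = Kv₀ = (9·(-1) + (-3)·3 + 0·0 + 3·4; (-3)·(-1) + 11·3 + 2·0 + (-3)·4; 0·(-1) + 2·3 + 4·0 + 0·4; 3·(-1) + (-3)·3 + 0·0 + 10·4) = (-6, 24, 6, 28)
w2 = Kw1 = (9·(-6) + (-3)·24 + 0·6 + 3·28; (-3)·(-6) + 11·24 + 2·6 + (-3)·28; 0·(-6) + 2·24 + 4·6 + 0·28; 3·(-6) + (-3)·24 + 0·6 + 10·28) = (-42, 210, 72, 190)
The requested component of w2 is 210.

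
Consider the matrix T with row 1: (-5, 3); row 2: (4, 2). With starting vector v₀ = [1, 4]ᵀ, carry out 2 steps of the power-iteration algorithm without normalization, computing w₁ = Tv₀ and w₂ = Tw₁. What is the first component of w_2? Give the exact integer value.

1

w1 = Tv₀ = ((-5)·1 + 3·4; 4·1 + 2·4) = (7, 12)
w2 = Tw1 = ((-5)·7 + 3·12; 4·7 + 2·12) = (1, 52)
The requested component of w2 is 1.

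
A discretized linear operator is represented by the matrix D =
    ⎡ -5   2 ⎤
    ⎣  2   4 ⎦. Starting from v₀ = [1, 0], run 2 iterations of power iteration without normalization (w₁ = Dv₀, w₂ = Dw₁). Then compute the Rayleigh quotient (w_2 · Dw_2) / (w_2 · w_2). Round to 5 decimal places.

-5.23195

w1 = Dv₀ = (-5, 2)
w2 = Dw1 = (29, -2)
Dw2 = (-149, 50)
w2·Dw2 = 29·(-149) + (-2)·50 = -4421; w2·w2 = 29·29 + (-2)·(-2) = 845
λ ≈ -4421/845 = -5.23195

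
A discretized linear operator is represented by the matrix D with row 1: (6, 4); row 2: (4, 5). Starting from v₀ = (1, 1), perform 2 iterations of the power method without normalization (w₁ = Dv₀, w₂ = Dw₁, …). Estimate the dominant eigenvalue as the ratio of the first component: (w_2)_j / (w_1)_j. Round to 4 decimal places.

9.6000

w1 = Dv₀ = (6·1 + 4·1; 4·1 + 5·1) = (10, 9)
w2 = Dw1 = (6·10 + 4·9; 4·10 + 5·9) = (96, 85)
Ratio at component: 96 / 10 = 9.6000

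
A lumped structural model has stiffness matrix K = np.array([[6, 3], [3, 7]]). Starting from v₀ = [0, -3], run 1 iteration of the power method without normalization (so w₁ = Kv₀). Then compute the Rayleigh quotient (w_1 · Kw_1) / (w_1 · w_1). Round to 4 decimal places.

λ ≈ 9.0172

w1 = Kv₀ = (6·0 + 3·(-3); 3·0 + 7·(-3)) = (-9, -21)
Kw1 = (-117, -174)
w1·Kw1 = (-9)·(-117) + (-21)·(-174) = 4707; w1·w1 = (-9)·(-9) + (-21)·(-21) = 522
λ ≈ 4707/522 = 9.0172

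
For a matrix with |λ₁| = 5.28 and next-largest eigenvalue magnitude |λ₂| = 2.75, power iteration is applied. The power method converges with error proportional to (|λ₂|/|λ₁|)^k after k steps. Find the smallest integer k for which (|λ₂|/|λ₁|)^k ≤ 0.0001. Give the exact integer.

15

|λ₂/λ₁| = 2.75/5.28 = 0.52083
Need k ≥ ln(0.0001) / ln(0.52083) = -9.2103 / -0.6523 ≈ 14.119
Smallest integer k satisfying the bound: 15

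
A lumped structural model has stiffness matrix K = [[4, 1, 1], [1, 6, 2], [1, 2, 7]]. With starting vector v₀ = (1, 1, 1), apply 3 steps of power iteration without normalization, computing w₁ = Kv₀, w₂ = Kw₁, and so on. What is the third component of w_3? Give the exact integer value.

861

w1 = Kv₀ = (4·1 + 1·1 + 1·1; 1·1 + 6·1 + 2·1; 1·1 + 2·1 + 7·1) = (6, 9, 10)
w2 = Kw1 = (4·6 + 1·9 + 1·10; 1·6 + 6·9 + 2·10; 1·6 + 2·9 + 7·10) = (43, 80, 94)
w3 = Kw2 = (346, 711, 861)
The requested component of w3 is 861.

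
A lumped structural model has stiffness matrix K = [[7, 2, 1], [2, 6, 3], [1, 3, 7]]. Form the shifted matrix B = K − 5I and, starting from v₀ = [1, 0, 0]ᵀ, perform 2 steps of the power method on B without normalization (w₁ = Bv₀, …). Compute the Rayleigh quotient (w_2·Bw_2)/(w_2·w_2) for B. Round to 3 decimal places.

B = K − 5I has rows (2, 2, 1); (2, 1, 3); (1, 3, 2)
w1 = Bv₀ = (2, 2, 1)
w2 = Bw1 = (9, 9, 10)
Bw2 = (46, 57, 56)
w2·Bw2 = 1487; w2·w2 = 262; μ ≈ 1487/262 = 5.676

5.676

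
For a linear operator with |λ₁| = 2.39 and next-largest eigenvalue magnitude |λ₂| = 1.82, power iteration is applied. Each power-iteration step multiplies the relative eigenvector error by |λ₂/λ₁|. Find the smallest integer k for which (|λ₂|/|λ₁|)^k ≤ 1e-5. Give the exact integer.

|λ₂/λ₁| = 1.82/2.39 = 0.76151
Need k ≥ ln(1e-5) / ln(0.76151) = -11.5129 / -0.2725 ≈ 42.256
Smallest integer k satisfying the bound: 43

43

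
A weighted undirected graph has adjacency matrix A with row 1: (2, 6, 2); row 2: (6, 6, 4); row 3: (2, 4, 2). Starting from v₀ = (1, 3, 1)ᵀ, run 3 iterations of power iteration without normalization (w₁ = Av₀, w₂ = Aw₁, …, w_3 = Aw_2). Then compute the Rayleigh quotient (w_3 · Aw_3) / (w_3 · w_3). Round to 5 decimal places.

w1 = Av₀ = (2·1 + 6·3 + 2·1; 6·1 + 6·3 + 4·1; 2·1 + 4·3 + 2·1) = (22, 28, 16)
w2 = Aw1 = (2·22 + 6·28 + 2·16; 6·22 + 6·28 + 4·16; 2·22 + 4·28 + 2·16) = (244, 364, 188)
w3 = Aw2 = (3048, 4400, 2320)
Aw3 = (37136, 53968, 28336)
w3·Aw3 = 3048·37136 + 4400·53968 + 2320·28336 = 416389248; w3·w3 = 3048·3048 + 4400·4400 + 2320·2320 = 34032704
λ ≈ 416389248/34032704 = 12.23497

λ ≈ 12.23497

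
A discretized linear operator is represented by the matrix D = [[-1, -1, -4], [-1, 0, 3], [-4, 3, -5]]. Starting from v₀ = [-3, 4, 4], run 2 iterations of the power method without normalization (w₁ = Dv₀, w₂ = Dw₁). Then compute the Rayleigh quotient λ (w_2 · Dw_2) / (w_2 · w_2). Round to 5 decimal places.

-1.65507

w1 = Dv₀ = (-17, 15, 4)
w2 = Dw1 = (-14, 29, 93)
Dw2 = (-387, 293, -322)
w2·Dw2 = (-14)·(-387) + 29·293 + 93·(-322) = -16031; w2·w2 = (-14)·(-14) + 29·29 + 93·93 = 9686
λ ≈ -16031/9686 = -1.65507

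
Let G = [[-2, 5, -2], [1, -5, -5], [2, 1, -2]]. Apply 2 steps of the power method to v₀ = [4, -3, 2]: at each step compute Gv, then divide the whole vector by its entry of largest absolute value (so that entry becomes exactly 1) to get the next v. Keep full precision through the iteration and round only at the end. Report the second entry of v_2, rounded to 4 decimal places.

-0.7938

Gv0 = (-27.00000, 9.00000, 1.00000); divide by -27.00000 → v1 = (1.00000, -0.33333, -0.03704)
Gv1 = (-3.59259, 2.85185, 1.74074); divide by -3.59259 → v2 = (1.00000, -0.79381, -0.48454)
Requested entry of v2: -77/97 = -0.7938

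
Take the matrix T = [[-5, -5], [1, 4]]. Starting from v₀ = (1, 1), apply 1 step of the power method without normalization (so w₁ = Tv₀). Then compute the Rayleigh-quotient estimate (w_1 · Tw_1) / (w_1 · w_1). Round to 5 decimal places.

w1 = Tv₀ = ((-5)·1 + (-5)·1; 1·1 + 4·1) = (-10, 5)
Tw1 = (25, 10)
w1·Tw1 = (-10)·25 + 5·10 = -200; w1·w1 = (-10)·(-10) + 5·5 = 125
λ ≈ -200/125 = -1.60000

-1.60000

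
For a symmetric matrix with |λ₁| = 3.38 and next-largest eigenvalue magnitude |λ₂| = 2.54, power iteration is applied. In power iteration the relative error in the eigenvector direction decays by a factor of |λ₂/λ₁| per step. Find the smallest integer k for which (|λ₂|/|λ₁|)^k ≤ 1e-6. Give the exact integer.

49

|λ₂/λ₁| = 2.54/3.38 = 0.75148
Need k ≥ ln(1e-6) / ln(0.75148) = -13.8155 / -0.2857 ≈ 48.355
Smallest integer k satisfying the bound: 49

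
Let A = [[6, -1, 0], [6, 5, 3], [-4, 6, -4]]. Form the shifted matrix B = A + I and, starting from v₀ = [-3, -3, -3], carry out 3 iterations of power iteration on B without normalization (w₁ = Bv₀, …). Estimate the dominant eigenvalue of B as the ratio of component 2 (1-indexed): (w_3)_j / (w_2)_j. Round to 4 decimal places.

μ ≈ 9.0000

B = A + I has rows (7, -1, 0); (6, 6, 3); (-4, 6, -3)
w1 = Bv₀ = (-18, -45, 3)
w2 = Bw1 = (-81, -369, -207)
w3 = Bw2 = (-198, -3321, -1269)
Ratio: -3321/-369 = 9.0000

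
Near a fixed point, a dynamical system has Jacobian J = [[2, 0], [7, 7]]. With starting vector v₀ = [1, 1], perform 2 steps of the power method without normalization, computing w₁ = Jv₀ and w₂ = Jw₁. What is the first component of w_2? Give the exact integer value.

4

w1 = Jv₀ = (2·1 + 0·1; 7·1 + 7·1) = (2, 14)
w2 = Jw1 = (2·2 + 0·14; 7·2 + 7·14) = (4, 112)
The requested component of w2 is 4.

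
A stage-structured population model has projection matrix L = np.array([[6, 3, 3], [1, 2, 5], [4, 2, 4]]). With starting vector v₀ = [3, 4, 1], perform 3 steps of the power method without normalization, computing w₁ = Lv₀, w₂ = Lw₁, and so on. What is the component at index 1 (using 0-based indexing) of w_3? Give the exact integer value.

1988

w1 = Lv₀ = (6·3 + 3·4 + 3·1; 1·3 + 2·4 + 5·1; 4·3 + 2·4 + 4·1) = (33, 16, 24)
w2 = Lw1 = (6·33 + 3·16 + 3·24; 1·33 + 2·16 + 5·24; 4·33 + 2·16 + 4·24) = (318, 185, 260)
w3 = Lw2 = (3243, 1988, 2682)
The requested component of w3 is 1988.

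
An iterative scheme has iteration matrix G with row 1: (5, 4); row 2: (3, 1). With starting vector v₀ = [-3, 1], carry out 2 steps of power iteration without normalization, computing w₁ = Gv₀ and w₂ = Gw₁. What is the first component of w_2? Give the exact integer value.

w1 = Gv₀ = (-11, -8)
w2 = Gw1 = (-87, -41)
The requested component of w2 is -87.

-87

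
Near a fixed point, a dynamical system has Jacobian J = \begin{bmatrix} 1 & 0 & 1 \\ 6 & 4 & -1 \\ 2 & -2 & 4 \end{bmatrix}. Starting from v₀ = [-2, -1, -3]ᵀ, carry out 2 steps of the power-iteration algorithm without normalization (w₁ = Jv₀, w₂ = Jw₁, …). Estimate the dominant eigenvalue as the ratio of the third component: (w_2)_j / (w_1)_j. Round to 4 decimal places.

λ ≈ 2.8571

w1 = Jv₀ = (-5, -13, -14)
w2 = Jw1 = (-19, -68, -40)
Ratio at component: -40 / -14 = 2.8571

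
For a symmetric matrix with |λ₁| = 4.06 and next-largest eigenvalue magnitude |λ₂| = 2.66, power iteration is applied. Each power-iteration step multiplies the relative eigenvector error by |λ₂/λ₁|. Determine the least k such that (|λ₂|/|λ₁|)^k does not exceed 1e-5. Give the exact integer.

|λ₂/λ₁| = 2.66/4.06 = 0.65517
Need k ≥ ln(1e-5) / ln(0.65517) = -11.5129 / -0.4229 ≈ 27.227
Smallest integer k satisfying the bound: 28

28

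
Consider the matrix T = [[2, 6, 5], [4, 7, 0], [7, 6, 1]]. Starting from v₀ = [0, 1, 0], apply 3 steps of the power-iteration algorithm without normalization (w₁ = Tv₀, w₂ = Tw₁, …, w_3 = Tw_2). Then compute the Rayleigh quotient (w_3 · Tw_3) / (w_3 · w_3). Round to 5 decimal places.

w1 = Tv₀ = (6, 7, 6)
w2 = Tw1 = (84, 73, 90)
w3 = Tw2 = (1056, 847, 1116)
Tw3 = (12774, 10153, 13590)
w3·Tw3 = 1056·12774 + 847·10153 + 1116·13590 = 37255375; w3·w3 = 1056·1056 + 847·847 + 1116·1116 = 3078001
λ ≈ 37255375/3078001 = 12.10376

12.10376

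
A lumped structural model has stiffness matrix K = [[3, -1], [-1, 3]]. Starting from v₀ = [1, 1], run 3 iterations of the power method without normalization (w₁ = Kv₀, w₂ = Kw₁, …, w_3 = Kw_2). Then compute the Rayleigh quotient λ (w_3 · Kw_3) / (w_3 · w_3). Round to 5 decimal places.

2.00000

w1 = Kv₀ = (2, 2)
w2 = Kw1 = (4, 4)
w3 = Kw2 = (8, 8)
Kw3 = (16, 16)
w3·Kw3 = 8·16 + 8·16 = 256; w3·w3 = 8·8 + 8·8 = 128
λ ≈ 256/128 = 2.00000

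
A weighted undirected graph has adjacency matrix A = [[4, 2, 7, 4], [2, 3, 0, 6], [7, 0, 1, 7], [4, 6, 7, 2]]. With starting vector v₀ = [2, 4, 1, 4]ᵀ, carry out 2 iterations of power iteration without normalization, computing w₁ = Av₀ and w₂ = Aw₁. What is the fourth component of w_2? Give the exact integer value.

w1 = Av₀ = (4·2 + 2·4 + 7·1 + 4·4; 2·2 + 3·4 + 0·1 + 6·4; 7·2 + 0·4 + 1·1 + 7·4; 4·2 + 6·4 + 7·1 + 2·4) = (39, 40, 43, 47)
w2 = Aw1 = (4·39 + 2·40 + 7·43 + 4·47; 2·39 + 3·40 + 0·43 + 6·47; 7·39 + 0·40 + 1·43 + 7·47; 4·39 + 6·40 + 7·43 + 2·47) = (725, 480, 645, 791)
The requested component of w2 is 791.

791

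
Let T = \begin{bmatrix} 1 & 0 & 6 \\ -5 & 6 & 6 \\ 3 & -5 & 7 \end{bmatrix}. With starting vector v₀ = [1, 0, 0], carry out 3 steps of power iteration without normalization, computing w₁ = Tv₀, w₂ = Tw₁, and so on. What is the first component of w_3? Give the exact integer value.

w1 = Tv₀ = (1, -5, 3)
w2 = Tw1 = (19, -17, 49)
w3 = Tw2 = (313, 97, 485)
The requested component of w3 is 313.

313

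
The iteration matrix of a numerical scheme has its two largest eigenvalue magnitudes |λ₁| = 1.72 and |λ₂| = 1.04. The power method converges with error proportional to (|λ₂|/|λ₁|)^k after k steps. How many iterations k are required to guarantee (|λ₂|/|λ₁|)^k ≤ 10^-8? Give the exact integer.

|λ₂/λ₁| = 1.04/1.72 = 0.60465
Need k ≥ ln(10^-8) / ln(0.60465) = -18.4207 / -0.5031 ≈ 36.614
Smallest integer k satisfying the bound: 37

37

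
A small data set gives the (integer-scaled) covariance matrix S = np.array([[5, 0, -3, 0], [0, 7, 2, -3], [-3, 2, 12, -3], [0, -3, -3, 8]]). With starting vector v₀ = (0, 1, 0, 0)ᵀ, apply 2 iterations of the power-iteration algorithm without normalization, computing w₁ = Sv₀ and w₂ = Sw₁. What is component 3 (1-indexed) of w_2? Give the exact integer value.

w1 = Sv₀ = (5·0 + 0·1 + (-3)·0 + 0·0; 0·0 + 7·1 + 2·0 + (-3)·0; (-3)·0 + 2·1 + 12·0 + (-3)·0; 0·0 + (-3)·1 + (-3)·0 + 8·0) = (0, 7, 2, -3)
w2 = Sw1 = (5·0 + 0·7 + (-3)·2 + 0·(-3); 0·0 + 7·7 + 2·2 + (-3)·(-3); (-3)·0 + 2·7 + 12·2 + (-3)·(-3); 0·0 + (-3)·7 + (-3)·2 + 8·(-3)) = (-6, 62, 47, -51)
The requested component of w2 is 47.

47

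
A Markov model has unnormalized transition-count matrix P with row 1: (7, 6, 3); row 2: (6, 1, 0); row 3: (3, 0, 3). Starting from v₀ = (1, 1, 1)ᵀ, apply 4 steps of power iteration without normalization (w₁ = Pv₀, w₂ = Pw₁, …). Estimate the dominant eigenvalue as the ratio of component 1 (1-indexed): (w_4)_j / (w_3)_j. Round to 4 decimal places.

λ ≈ 11.4317

w1 = Pv₀ = (7·1 + 6·1 + 3·1; 6·1 + 1·1 + 0·1; 3·1 + 0·1 + 3·1) = (16, 7, 6)
w2 = Pw1 = (7·16 + 6·7 + 3·6; 6·16 + 1·7 + 0·6; 3·16 + 0·7 + 3·6) = (172, 103, 66)
w3 = Pw2 = (2020, 1135, 714)
w4 = Pw3 = (23092, 13255, 8202)
Ratio at component: 23092 / 2020 = 11.4317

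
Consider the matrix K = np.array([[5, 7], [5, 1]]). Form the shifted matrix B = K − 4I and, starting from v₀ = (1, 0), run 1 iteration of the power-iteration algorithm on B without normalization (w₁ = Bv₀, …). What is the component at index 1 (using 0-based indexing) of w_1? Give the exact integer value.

B = K − 4I has rows (1, 7); (5, -3)
w1 = Bv₀ = (1, 5)
Requested component of w1: 5

5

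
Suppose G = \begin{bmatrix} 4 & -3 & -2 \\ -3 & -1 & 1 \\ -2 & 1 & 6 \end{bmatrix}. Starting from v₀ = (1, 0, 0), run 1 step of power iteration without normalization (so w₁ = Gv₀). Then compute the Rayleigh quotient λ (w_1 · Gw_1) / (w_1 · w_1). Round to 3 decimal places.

w1 = Gv₀ = (4, -3, -2)
Gw1 = (29, -11, -23)
w1·Gw1 = 4·29 + (-3)·(-11) + (-2)·(-23) = 195; w1·w1 = 4·4 + (-3)·(-3) + (-2)·(-2) = 29
λ ≈ 195/29 = 6.724

6.724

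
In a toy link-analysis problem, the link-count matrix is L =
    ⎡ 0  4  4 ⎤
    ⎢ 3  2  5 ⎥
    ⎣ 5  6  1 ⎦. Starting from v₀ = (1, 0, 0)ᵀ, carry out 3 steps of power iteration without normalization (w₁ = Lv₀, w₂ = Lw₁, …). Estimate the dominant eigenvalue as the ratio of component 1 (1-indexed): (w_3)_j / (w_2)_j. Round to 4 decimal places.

w1 = Lv₀ = (0, 3, 5)
w2 = Lw1 = (32, 31, 23)
w3 = Lw2 = (216, 273, 369)
Ratio at component: 216 / 32 = 6.7500

6.7500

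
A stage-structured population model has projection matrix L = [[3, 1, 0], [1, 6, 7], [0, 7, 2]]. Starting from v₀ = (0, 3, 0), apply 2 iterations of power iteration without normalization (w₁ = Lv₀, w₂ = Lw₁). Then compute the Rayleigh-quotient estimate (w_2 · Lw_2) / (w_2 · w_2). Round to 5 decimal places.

λ ≈ 11.29398

w1 = Lv₀ = (3·0 + 1·3 + 0·0; 1·0 + 6·3 + 7·0; 0·0 + 7·3 + 2·0) = (3, 18, 21)
w2 = Lw1 = (3·3 + 1·18 + 0·21; 1·3 + 6·18 + 7·21; 0·3 + 7·18 + 2·21) = (27, 258, 168)
Lw2 = (339, 2751, 2142)
w2·Lw2 = 27·339 + 258·2751 + 168·2142 = 1078767; w2·w2 = 27·27 + 258·258 + 168·168 = 95517
λ ≈ 1078767/95517 = 11.29398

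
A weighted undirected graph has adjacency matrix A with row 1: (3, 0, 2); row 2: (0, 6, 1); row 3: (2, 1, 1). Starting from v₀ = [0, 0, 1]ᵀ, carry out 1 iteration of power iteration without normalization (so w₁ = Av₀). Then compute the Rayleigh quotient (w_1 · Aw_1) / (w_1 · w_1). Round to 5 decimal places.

λ ≈ 4.83333

w1 = Av₀ = (3·0 + 0·0 + 2·1; 0·0 + 6·0 + 1·1; 2·0 + 1·0 + 1·1) = (2, 1, 1)
Aw1 = (8, 7, 6)
w1·Aw1 = 2·8 + 1·7 + 1·6 = 29; w1·w1 = 2·2 + 1·1 + 1·1 = 6
λ ≈ 29/6 = 4.83333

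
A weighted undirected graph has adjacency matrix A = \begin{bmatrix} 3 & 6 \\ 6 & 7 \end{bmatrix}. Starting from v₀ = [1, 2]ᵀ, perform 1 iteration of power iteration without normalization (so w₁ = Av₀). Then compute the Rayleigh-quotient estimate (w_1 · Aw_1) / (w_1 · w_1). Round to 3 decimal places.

λ ≈ 11.320

w1 = Av₀ = (3·1 + 6·2; 6·1 + 7·2) = (15, 20)
Aw1 = (165, 230)
w1·Aw1 = 15·165 + 20·230 = 7075; w1·w1 = 15·15 + 20·20 = 625
λ ≈ 7075/625 = 11.320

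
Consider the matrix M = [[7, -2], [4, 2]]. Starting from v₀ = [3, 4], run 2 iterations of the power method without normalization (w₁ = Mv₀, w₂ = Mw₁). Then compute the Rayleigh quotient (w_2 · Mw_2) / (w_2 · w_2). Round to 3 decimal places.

λ ≈ 4.023

w1 = Mv₀ = (13, 20)
w2 = Mw1 = (51, 92)
Mw2 = (173, 388)
w2·Mw2 = 51·173 + 92·388 = 44519; w2·w2 = 51·51 + 92·92 = 11065
λ ≈ 44519/11065 = 4.023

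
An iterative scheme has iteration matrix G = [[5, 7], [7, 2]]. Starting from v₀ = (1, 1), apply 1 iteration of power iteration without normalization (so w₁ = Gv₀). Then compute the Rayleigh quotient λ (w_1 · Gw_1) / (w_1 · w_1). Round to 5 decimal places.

λ ≈ 10.64000

w1 = Gv₀ = (5·1 + 7·1; 7·1 + 2·1) = (12, 9)
Gw1 = (123, 102)
w1·Gw1 = 12·123 + 9·102 = 2394; w1·w1 = 12·12 + 9·9 = 225
λ ≈ 2394/225 = 10.64000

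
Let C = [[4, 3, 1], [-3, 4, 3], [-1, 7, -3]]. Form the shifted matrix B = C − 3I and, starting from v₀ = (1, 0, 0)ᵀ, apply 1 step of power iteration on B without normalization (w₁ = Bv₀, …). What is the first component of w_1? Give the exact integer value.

B = C − 3I has rows (1, 3, 1); (-3, 1, 3); (-1, 7, -6)
w1 = Bv₀ = (1·1 + 3·0 + 1·0; (-3)·1 + 1·0 + 3·0; (-1)·1 + 7·0 + (-6)·0) = (1, -3, -1)
Requested component of w1: 1

1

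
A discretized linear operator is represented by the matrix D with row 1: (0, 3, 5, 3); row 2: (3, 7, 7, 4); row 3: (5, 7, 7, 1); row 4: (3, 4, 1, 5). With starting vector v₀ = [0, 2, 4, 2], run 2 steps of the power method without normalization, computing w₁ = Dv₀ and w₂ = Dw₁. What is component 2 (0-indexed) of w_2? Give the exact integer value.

840

w1 = Dv₀ = (0·0 + 3·2 + 5·4 + 3·2; 3·0 + 7·2 + 7·4 + 4·2; 5·0 + 7·2 + 7·4 + 1·2; 3·0 + 4·2 + 1·4 + 5·2) = (32, 50, 44, 22)
w2 = Dw1 = (0·32 + 3·50 + 5·44 + 3·22; 3·32 + 7·50 + 7·44 + 4·22; 5·32 + 7·50 + 7·44 + 1·22; 3·32 + 4·50 + 1·44 + 5·22) = (436, 842, 840, 450)
The requested component of w2 is 840.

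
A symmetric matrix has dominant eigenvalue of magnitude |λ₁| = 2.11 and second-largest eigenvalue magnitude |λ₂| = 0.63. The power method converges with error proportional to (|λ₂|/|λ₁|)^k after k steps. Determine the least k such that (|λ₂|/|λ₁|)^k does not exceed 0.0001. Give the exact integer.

|λ₂/λ₁| = 0.63/2.11 = 0.29858
Need k ≥ ln(0.0001) / ln(0.29858) = -9.2103 / -1.2087 ≈ 7.620
Smallest integer k satisfying the bound: 8

8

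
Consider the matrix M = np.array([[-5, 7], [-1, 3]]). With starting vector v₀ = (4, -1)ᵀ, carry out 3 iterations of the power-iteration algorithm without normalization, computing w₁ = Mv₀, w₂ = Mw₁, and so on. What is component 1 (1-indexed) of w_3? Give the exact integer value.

-388

w1 = Mv₀ = ((-5)·4 + 7·(-1); (-1)·4 + 3·(-1)) = (-27, -7)
w2 = Mw1 = ((-5)·(-27) + 7·(-7); (-1)·(-27) + 3·(-7)) = (86, 6)
w3 = Mw2 = (-388, -68)
The requested component of w3 is -388.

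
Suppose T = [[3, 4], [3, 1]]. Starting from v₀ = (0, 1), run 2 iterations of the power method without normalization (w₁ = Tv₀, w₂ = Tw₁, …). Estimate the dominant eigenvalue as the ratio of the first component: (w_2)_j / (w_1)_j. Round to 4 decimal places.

w1 = Tv₀ = (3·0 + 4·1; 3·0 + 1·1) = (4, 1)
w2 = Tw1 = (3·4 + 4·1; 3·4 + 1·1) = (16, 13)
Ratio at component: 16 / 4 = 4.0000

4.0000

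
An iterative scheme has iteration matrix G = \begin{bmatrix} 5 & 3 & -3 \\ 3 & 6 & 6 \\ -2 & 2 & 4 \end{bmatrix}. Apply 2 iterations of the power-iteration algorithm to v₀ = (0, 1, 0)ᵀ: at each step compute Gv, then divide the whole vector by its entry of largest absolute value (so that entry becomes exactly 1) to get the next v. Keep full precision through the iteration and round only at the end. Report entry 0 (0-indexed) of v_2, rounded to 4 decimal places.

Gv0 = (3.00000, 6.00000, 2.00000); divide by 6.00000 → v1 = (0.50000, 1.00000, 0.33333)
Gv1 = (4.50000, 9.50000, 2.33333); divide by 9.50000 → v2 = (0.47368, 1.00000, 0.24561)
Requested entry of v2: 27/57 = 0.4737

0.4737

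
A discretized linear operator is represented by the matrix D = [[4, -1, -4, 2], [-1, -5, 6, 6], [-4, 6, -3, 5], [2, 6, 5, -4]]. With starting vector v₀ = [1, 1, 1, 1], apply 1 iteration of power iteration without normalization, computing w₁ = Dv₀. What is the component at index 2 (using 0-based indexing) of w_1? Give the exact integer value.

4

w1 = Dv₀ = (4·1 + (-1)·1 + (-4)·1 + 2·1; (-1)·1 + (-5)·1 + 6·1 + 6·1; (-4)·1 + 6·1 + (-3)·1 + 5·1; 2·1 + 6·1 + 5·1 + (-4)·1) = (1, 6, 4, 9)
The requested component of w1 is 4.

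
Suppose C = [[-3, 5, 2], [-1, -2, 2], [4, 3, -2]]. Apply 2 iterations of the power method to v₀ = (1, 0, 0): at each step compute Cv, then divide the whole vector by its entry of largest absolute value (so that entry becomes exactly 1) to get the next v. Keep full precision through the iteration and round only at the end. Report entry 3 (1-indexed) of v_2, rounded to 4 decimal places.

Cv0 = (-3.00000, -1.00000, 4.00000); divide by 4.00000 → v1 = (-0.75000, -0.25000, 1.00000)
Cv1 = (3.00000, 3.25000, -5.75000); divide by -5.75000 → v2 = (-0.52174, -0.56522, 1.00000)
Requested entry of v2: -23/-23 = 1.0000

1.0000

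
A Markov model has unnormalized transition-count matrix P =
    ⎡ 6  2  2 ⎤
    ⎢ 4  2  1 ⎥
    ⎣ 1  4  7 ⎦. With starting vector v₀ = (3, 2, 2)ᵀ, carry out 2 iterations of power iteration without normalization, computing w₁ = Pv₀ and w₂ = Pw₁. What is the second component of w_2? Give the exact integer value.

165

w1 = Pv₀ = (26, 18, 25)
w2 = Pw1 = (242, 165, 273)
The requested component of w2 is 165.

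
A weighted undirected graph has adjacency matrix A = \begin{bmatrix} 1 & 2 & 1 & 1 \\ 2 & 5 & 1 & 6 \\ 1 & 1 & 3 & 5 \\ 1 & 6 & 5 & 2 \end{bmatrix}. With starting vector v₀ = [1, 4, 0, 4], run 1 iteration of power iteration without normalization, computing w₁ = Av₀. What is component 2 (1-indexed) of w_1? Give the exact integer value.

w1 = Av₀ = (1·1 + 2·4 + 1·0 + 1·4; 2·1 + 5·4 + 1·0 + 6·4; 1·1 + 1·4 + 3·0 + 5·4; 1·1 + 6·4 + 5·0 + 2·4) = (13, 46, 25, 33)
The requested component of w1 is 46.

46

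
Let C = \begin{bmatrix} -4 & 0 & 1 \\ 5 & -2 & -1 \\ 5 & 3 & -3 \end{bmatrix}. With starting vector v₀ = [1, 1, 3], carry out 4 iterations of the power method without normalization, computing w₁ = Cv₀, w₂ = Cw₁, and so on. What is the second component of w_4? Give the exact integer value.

w1 = Cv₀ = (-1, 0, -1)
w2 = Cw1 = (3, -4, -2)
w3 = Cw2 = (-14, 25, 9)
w4 = Cw3 = (65, -129, -22)
The requested component of w4 is -129.

-129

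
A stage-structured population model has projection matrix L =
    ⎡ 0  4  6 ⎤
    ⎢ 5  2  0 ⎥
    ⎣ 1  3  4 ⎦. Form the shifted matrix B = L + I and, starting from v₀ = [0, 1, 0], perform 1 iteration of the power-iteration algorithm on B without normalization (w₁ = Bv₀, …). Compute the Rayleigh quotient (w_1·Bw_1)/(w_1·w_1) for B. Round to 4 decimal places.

B = L + I has rows (1, 4, 6); (5, 3, 0); (1, 3, 5)
w1 = Bv₀ = (1·0 + 4·1 + 6·0; 5·0 + 3·1 + 0·0; 1·0 + 3·1 + 5·0) = (4, 3, 3)
Bw1 = (34, 29, 28)
w1·Bw1 = 307; w1·w1 = 34; μ ≈ 307/34 = 9.0294

9.0294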